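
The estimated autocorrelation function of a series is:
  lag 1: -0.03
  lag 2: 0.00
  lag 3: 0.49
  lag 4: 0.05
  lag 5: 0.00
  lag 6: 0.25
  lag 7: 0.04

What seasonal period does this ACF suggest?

3

The largest autocorrelation is r_3 = 0.49, with a weaker echo at lag 6 (0.25); the remaining lags stay at or below 0.05.
The dominant spike at lag 3 indicates a seasonal period of 3.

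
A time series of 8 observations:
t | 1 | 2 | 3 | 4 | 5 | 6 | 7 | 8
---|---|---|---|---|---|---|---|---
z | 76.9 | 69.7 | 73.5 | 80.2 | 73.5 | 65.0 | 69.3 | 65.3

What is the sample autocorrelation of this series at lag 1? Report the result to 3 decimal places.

Mean z̄ = (76.9 + 69.7 + 73.5 + 80.2 + 73.5 + 65.0 + 69.3 + 65.3)/8 = 71.6750
Deviations from mean: 5.2250, -1.9750, 1.8250, 8.5250, 1.8250, -6.6750, -2.3750, -6.3750
Σ(z_t−z̄)(z_{t+1}−z̄) = (-10.3194) + (-3.6044) + (15.5581) + (15.5581) + (-12.1819) + (15.8531) + (15.1406) = 36.0044
Denominator Σ(z_t−z̄)² = 201.3750
r_1 = 36.0044 / 201.3750 = 0.179

0.179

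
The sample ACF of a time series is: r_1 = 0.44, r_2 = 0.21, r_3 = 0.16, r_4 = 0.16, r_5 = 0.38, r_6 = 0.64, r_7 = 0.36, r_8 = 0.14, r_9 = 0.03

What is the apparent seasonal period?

6

The largest autocorrelation is r_6 = 0.64; the remaining lags stay at or below 0.44. The elevated value at lag 1 (0.44), dropping to 0.21 at lag 2, reflects decaying short-term dependence rather than seasonality.
The dominant spike at lag 6 indicates a seasonal period of 6.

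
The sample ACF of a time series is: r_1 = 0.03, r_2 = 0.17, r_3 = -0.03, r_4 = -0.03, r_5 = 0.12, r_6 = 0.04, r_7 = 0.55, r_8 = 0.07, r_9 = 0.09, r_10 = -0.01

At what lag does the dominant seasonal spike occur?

The largest autocorrelation is r_7 = 0.55; the remaining lags stay at or below 0.17.
The dominant spike at lag 7 indicates a seasonal period of 7.

7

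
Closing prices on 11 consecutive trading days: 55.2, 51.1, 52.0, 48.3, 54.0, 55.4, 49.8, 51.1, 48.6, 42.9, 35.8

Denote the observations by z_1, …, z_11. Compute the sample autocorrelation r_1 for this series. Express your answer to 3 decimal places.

Mean z̄ = (55.2 + 51.1 + 52.0 + 48.3 + 54.0 + 55.4 + 49.8 + 51.1 + 48.6 + 42.9 + 35.8)/11 = 49.4727
Numerator Σ_{t=1}^{10}(z_t−z̄)(z_{t+1}−z̄) = 128.6493
Denominator Σ(z_t−z̄)² = 332.5018
r_1 = 128.6493 / 332.5018 = 0.387

0.387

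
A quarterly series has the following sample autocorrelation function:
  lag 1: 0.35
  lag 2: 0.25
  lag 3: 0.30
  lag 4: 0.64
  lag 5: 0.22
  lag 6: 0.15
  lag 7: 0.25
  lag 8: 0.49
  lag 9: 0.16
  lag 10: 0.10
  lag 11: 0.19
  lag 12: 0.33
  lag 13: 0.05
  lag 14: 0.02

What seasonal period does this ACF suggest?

4

The largest autocorrelation is r_4 = 0.64, with a weaker echo at lag 8 (0.49); the remaining lags stay at or below 0.35. The elevated value at lag 1 (0.35), dropping to 0.25 at lag 2, reflects decaying short-term dependence rather than seasonality.
The dominant spike at lag 4 indicates a seasonal period of 4.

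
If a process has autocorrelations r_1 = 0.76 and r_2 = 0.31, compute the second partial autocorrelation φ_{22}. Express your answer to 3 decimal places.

-0.634

φ_{22} = (r_2 − r_1²) / (1 − r_1²)
r_1² = (0.76)² = 0.5776
Numerator = 0.31 − 0.5776 = -0.2676; denominator = 1 − 0.5776 = 0.4224
φ_{22} = -0.2676 / 0.4224 = -0.634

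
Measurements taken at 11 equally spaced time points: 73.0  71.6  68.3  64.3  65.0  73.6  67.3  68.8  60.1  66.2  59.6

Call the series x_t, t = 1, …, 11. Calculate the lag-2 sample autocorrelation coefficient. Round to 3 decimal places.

0.154

Mean x̄ = (73.0 + 71.6 + 68.3 + 64.3 + 65.0 + 73.6 + 67.3 + 68.8 + 60.1 + 66.2 + 59.6)/11 = 67.0727
Numerator Σ_{t=1}^{9}(x_t−x̄)(x_{t+2}−x̄) = 33.8958
Denominator Σ(x_t−x̄)² = 219.9818
r_2 = 33.8958 / 219.9818 = 0.154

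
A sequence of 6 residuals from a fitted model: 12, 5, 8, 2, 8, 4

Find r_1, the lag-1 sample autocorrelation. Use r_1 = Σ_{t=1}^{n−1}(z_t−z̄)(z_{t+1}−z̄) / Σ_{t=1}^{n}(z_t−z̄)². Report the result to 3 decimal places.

Mean z̄ = (12 + 5 + 8 + 2 + 8 + 4)/6 = 6.5000
Numerator Σ_{t=1}^{5}(z_t−z̄)(z_{t+1}−z̄) = -27.7500
Denominator Σ(z_t−z̄)² = 63.5000
r_1 = -27.7500 / 63.5000 = -0.437

-0.437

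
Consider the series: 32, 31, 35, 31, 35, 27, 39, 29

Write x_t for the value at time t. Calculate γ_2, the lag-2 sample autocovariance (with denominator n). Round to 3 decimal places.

Mean x̄ = (32 + 31 + 35 + 31 + 35 + 27 + 39 + 29)/8 = 32.3750
Deviations: -0.3750, -1.3750, 2.6250, -1.3750, 2.6250, -5.3750, 6.6250, -3.3750
Σ_{t=1}^{6}(x_t−x̄)(x_{t+2}−x̄) = 50.7188
γ_2 = 50.7188 / 8 = 6.340

6.340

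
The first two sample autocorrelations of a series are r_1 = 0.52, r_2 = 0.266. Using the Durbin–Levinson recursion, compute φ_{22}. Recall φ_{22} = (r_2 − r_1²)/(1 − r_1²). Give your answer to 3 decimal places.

φ_{22} = (r_2 − r_1²) / (1 − r_1²)
r_1² = (0.52)² = 0.2704
Numerator = 0.266 − 0.2704 = -0.0044; denominator = 1 − 0.2704 = 0.7296
φ_{22} = -0.0044 / 0.7296 = -0.006

-0.006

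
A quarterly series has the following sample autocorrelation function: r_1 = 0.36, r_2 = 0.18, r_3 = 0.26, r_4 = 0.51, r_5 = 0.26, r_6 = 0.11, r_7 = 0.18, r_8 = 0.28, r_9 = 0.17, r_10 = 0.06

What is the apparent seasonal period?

4

The largest autocorrelation is r_4 = 0.51; the remaining lags stay at or below 0.36. The elevated value at lag 1 (0.36), dropping to 0.18 at lag 2, reflects decaying short-term dependence rather than seasonality.
The dominant spike at lag 4 indicates a seasonal period of 4.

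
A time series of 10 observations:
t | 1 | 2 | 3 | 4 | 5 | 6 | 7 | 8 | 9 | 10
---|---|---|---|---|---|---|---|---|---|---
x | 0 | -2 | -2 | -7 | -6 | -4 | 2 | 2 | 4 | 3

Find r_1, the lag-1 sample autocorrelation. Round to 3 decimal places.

Mean x̄ = (0 − 2 − 2 − 7 − 6 − 4 + 2 + 2 + 4 + 3)/10 = -1.0000
Numerator Σ_{t=1}^{9}(x_t−x̄)(x_{t+1}−x̄) = 86.0000
Denominator Σ(x_t−x̄)² = 132.0000
r_1 = 86.0000 / 132.0000 = 0.652

0.652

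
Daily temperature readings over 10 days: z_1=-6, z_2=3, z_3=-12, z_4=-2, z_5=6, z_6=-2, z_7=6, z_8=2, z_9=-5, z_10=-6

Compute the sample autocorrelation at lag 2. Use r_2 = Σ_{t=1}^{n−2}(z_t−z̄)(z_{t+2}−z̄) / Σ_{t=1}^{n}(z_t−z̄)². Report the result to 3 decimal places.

-0.066

Mean z̄ = (-6 + 3 − 12 − 2 + 6 − 2 + 6 + 2 − 5 − 6)/10 = -1.6000
Numerator Σ_{t=1}^{8}(z_t−z̄)(z_{t+2}−z̄) = -20.3200
Denominator Σ(z_t−z̄)² = 308.4000
r_2 = -20.3200 / 308.4000 = -0.066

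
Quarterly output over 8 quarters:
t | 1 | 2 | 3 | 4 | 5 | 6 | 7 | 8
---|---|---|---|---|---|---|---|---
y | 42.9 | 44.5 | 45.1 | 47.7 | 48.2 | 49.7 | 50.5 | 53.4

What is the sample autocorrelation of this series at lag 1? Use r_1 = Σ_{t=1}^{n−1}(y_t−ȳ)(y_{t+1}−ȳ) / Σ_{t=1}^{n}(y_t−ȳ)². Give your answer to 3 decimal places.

Mean ȳ = (42.9 + 44.5 + 45.1 + 47.7 + 48.2 + 49.7 + 50.5 + 53.4)/8 = 47.7500
Deviations from mean: -4.8500, -3.2500, -2.6500, -0.0500, 0.4500, 1.9500, 2.7500, 5.6500
Σ(y_t−ȳ)(y_{t+1}−ȳ) = (15.7625) + (8.6125) + (0.1325) + (-0.0225) + (0.8775) + (5.3625) + (15.5375) = 46.2625
Denominator Σ(y_t−ȳ)² = 84.6000
r_1 = 46.2625 / 84.6000 = 0.547

0.547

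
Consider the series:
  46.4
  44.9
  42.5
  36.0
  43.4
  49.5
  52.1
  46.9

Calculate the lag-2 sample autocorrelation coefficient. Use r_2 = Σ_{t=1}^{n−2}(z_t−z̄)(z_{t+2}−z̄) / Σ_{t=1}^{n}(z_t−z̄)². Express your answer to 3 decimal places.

Mean z̄ = (46.4 + 44.9 + 42.5 + 36.0 + 43.4 + 49.5 + 52.1 + 46.9)/8 = 45.2125
Deviations from mean: 1.1875, -0.3125, -2.7125, -9.2125, -1.8125, 4.2875, 6.8875, 1.6875
Numerator Σ_{t=1}^{6}(z_t−z̄)(z_{t+2}−z̄) = -40.1728
Denominator Σ(z_t−z̄)² = 165.6888
r_2 = -40.1728 / 165.6888 = -0.242

-0.242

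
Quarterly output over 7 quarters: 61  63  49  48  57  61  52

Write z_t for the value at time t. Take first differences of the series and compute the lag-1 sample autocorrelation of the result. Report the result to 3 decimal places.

-0.077

First differences Δz: 2, -14, -1, 9, 4, -9
Mean of differences = -1.5000
Numerator Σ(Δz_t−Δz̄)(Δz_{t+1}−Δz̄) = -28.2500
Denominator Σ(Δz_t−Δz̄)² = 365.5000
r_1(Δz) = -28.2500 / 365.5000 = -0.077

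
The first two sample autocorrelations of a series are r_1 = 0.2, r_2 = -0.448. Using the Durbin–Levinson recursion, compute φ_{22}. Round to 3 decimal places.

φ_{22} = (r_2 − r_1²) / (1 − r_1²)
r_1² = (0.2)² = 0.04
Numerator = -0.448 − 0.0400 = -0.4880; denominator = 1 − 0.0400 = 0.9600
φ_{22} = -0.4880 / 0.9600 = -0.508

-0.508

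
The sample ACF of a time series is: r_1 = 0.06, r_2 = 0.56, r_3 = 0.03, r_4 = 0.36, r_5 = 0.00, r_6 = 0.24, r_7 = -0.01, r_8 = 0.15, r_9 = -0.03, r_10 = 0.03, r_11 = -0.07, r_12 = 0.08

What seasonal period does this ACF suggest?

2

The largest autocorrelation is r_2 = 0.56, with weaker echoes at lags 4 (0.36), 6 (0.24) and 8 (0.15); the remaining lags stay at or below 0.08.
The dominant spike at lag 2 indicates a seasonal period of 2.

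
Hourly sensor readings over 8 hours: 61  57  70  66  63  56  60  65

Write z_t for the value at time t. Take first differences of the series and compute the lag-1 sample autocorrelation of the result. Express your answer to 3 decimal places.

First differences Δz: -4, 13, -4, -3, -7, 4, 5
Mean of differences = 0.5714
Numerator Σ(Δz_t−Δz̄)(Δz_{t+1}−Δz̄) = -81.0408
Denominator Σ(Δz_t−Δz̄)² = 297.7143
r_1(Δz) = -81.0408 / 297.7143 = -0.272

-0.272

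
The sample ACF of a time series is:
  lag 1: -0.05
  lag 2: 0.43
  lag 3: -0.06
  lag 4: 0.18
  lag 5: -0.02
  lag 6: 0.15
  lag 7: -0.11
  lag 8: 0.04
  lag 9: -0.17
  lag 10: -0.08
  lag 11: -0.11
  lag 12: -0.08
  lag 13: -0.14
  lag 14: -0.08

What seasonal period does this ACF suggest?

The largest autocorrelation is r_2 = 0.43, with weaker echoes at lags 4 (0.18) and 6 (0.15); the remaining lags stay at or below 0.04.
The dominant spike at lag 2 indicates a seasonal period of 2.

2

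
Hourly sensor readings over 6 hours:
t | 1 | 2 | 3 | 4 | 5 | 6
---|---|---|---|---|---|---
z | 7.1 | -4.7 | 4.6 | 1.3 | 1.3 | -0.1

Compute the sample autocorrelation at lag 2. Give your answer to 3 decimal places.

Mean z̄ = (7.1 − 4.7 + 4.6 + 1.3 + 1.3 − 0.1)/6 = 1.5833
Deviations from mean: 5.5167, -6.2833, 3.0167, -0.2833, -0.2833, -1.6833
Σ(z_t−z̄)(z_{t+2}−z̄) = (16.6419) + (1.7803) + (-0.8547) + (0.4769) = 18.0444
Denominator Σ(z_t−z̄)² = 82.0083
r_2 = 18.0444 / 82.0083 = 0.220

0.220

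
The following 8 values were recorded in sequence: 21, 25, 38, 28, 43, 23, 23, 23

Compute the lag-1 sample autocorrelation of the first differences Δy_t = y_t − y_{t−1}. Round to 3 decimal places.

First differences Δy: 4, 13, -10, 15, -20, 0, 0
Mean of differences = 0.2857
Numerator Σ(Δy_t−Δȳ)(Δy_{t+1}−Δȳ) = -527.5102
Denominator Σ(Δy_t−Δȳ)² = 909.4286
r_1(Δy) = -527.5102 / 909.4286 = -0.580

-0.580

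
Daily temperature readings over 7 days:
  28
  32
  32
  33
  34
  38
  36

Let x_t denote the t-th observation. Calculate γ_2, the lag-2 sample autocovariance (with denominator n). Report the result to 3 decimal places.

Mean x̄ = (28 + 32 + 32 + 33 + 34 + 38 + 36)/7 = 33.2857
Σ_{t=1}^{5}(x_t−x̄)(x_{t+2}−x̄) = 6.8367
γ_2 = 6.8367 / 7 = 0.977

0.977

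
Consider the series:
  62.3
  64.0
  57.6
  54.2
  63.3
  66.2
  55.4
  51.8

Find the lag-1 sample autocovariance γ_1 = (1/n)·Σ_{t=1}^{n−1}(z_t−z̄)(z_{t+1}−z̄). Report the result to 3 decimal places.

Mean z̄ = (62.3 + 64.0 + 57.6 + 54.2 + 63.3 + 66.2 + 55.4 + 51.8)/8 = 59.3500
Σ_{t=1}^{7}(z_t−z̄)(z_{t+1}−z̄) = 24.0725
γ_1 = 24.0725 / 8 = 3.009

3.009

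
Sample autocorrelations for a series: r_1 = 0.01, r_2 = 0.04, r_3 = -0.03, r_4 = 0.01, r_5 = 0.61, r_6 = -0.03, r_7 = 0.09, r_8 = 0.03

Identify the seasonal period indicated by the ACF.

The largest autocorrelation is r_5 = 0.61; the remaining lags stay at or below 0.09.
The dominant spike at lag 5 indicates a seasonal period of 5.

5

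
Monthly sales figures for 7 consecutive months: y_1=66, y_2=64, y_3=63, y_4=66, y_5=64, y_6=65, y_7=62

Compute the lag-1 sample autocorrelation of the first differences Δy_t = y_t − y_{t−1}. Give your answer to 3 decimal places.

-0.465

First differences Δy: -2, -1, 3, -2, 1, -3
Mean of differences = -0.6667
Numerator Σ(Δy_t−Δȳ)(Δy_{t+1}−Δȳ) = -11.7778
Denominator Σ(Δy_t−Δȳ)² = 25.3333
r_1(Δy) = -11.7778 / 25.3333 = -0.465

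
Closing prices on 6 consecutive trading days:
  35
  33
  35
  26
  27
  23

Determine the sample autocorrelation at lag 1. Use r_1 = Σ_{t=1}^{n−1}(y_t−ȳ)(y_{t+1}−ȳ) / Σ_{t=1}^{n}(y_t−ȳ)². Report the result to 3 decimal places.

Mean ȳ = (35 + 33 + 35 + 26 + 27 + 23)/6 = 29.8333
Deviations from mean: 5.1667, 3.1667, 5.1667, -3.8333, -2.8333, -6.8333
Σ(y_t−ȳ)(y_{t+1}−ȳ) = (16.3611) + (16.3611) + (-19.8056) + (10.8611) + (19.3611) = 43.1389
Denominator Σ(y_t−ȳ)² = 132.8333
r_1 = 43.1389 / 132.8333 = 0.325

0.325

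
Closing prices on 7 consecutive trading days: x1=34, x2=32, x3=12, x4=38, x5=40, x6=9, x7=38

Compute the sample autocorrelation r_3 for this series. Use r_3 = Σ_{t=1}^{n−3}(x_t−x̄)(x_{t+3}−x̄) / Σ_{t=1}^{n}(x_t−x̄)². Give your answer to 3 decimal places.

Mean x̄ = (34 + 32 + 12 + 38 + 40 + 9 + 38)/7 = 29.0000
Σ(x_t−x̄)(x_{t+3}−x̄) = (45.0000) + (33.0000) + (340.0000) + (81.0000) = 499.0000
Denominator Σ(x_t−x̄)² = 1006.0000
r_3 = 499.0000 / 1006.0000 = 0.496

0.496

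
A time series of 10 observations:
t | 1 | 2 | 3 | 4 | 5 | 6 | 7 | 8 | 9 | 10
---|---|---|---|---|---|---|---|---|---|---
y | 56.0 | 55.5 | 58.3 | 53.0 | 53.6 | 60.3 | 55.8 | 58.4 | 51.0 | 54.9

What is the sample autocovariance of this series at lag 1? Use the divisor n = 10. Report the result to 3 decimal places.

-1.978

Mean ȳ = (56.0 + 55.5 + 58.3 + 53.0 + 53.6 + 60.3 + 55.8 + 58.4 + 51.0 + 54.9)/10 = 55.6800
Σ_{t=1}^{9}(y_t−ȳ)(y_{t+1}−ȳ) = -19.7844
γ_1 = -19.7844 / 10 = -1.978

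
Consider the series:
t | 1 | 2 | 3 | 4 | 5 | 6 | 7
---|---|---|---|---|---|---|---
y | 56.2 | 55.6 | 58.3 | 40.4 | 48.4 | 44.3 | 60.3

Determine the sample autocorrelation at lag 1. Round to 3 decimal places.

Mean ȳ = (56.2 + 55.6 + 58.3 + 40.4 + 48.4 + 44.3 + 60.3)/7 = 51.9286
Deviations from mean: 4.2714, 3.6714, 6.3714, -11.5286, -3.5286, -7.6286, 8.3714
Numerator Σ_{t=1}^{6}(y_t−ȳ)(y_{t+1}−ȳ) = -30.6437
Denominator Σ(y_t−ȳ)² = 345.9543
r_1 = -30.6437 / 345.9543 = -0.089

-0.089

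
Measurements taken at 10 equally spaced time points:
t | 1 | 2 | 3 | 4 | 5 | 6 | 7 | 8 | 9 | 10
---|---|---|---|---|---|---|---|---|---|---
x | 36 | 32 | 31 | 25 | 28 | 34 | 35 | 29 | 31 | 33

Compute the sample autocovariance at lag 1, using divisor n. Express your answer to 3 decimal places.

1.904

Mean x̄ = (36 + 32 + 31 + 25 + 28 + 34 + 35 + 29 + 31 + 33)/10 = 31.4000
Σ_{t=1}^{9}(x_t−x̄)(x_{t+1}−x̄) = 19.0400
γ_1 = 19.0400 / 10 = 1.904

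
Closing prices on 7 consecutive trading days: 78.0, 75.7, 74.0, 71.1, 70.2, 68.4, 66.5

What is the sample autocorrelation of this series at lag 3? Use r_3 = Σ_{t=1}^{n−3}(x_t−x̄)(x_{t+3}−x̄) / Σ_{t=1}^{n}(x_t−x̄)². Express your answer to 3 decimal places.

-0.142

Mean x̄ = (78.0 + 75.7 + 74.0 + 71.1 + 70.2 + 68.4 + 66.5)/7 = 71.9857
Deviations from mean: 6.0143, 3.7143, 2.0143, -0.8857, -1.7857, -3.5857, -5.4857
Σ(x_t−x̄)(x_{t+3}−x̄) = (-5.3269) + (-6.6327) + (-7.2227) + (4.8588) = -14.3235
Denominator Σ(x_t−x̄)² = 100.9486
r_3 = -14.3235 / 100.9486 = -0.142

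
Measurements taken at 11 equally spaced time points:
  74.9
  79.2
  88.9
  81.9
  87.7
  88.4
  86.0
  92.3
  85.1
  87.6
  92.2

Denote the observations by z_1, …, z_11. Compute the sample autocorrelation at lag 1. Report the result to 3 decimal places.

0.156

Mean z̄ = (74.9 + 79.2 + 88.9 + 81.9 + 87.7 + 88.4 + 86.0 + 92.3 + 85.1 + 87.6 + 92.2)/11 = 85.8364
Numerator Σ_{t=1}^{10}(z_t−z̄)(z_{t+1}−z̄) = 44.2705
Denominator Σ(z_t−z̄)² = 284.5255
r_1 = 44.2705 / 284.5255 = 0.156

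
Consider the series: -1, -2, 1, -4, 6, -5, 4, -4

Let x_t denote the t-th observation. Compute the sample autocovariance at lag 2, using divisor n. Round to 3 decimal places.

Mean x̄ = (-1 − 2 + 1 − 4 + 6 − 5 + 4 − 4)/8 = -0.6250
Σ_{t=1}^{6}(x_t−x̄)(x_{t+2}−x̄) = 74.9688
γ_2 = 74.9688 / 8 = 9.371

9.371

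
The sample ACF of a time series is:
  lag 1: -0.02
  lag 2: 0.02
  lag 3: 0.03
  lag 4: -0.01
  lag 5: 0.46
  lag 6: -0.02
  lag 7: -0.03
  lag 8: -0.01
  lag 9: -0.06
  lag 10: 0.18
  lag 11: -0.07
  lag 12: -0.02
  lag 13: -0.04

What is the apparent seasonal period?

5

The largest autocorrelation is r_5 = 0.46, with a weaker echo at lag 10 (0.18); the remaining lags stay at or below 0.03.
The dominant spike at lag 5 indicates a seasonal period of 5.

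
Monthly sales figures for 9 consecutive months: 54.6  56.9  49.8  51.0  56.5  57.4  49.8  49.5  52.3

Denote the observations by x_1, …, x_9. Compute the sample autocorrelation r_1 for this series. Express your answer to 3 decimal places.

Mean x̄ = (54.6 + 56.9 + 49.8 + 51.0 + 56.5 + 57.4 + 49.8 + 49.5 + 52.3)/9 = 53.0889
Numerator Σ_{t=1}^{8}(x_t−x̄)(x_{t+1}−x̄) = 8.1310
Denominator Σ(x_t−x̄)² = 86.5289
r_1 = 8.1310 / 86.5289 = 0.094

0.094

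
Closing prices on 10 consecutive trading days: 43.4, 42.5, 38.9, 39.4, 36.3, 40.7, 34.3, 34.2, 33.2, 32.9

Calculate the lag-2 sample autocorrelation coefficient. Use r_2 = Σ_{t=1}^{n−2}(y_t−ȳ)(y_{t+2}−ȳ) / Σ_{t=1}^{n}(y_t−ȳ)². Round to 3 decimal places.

Mean ȳ = (43.4 + 42.5 + 38.9 + 39.4 + 36.3 + 40.7 + 34.3 + 34.2 + 33.2 + 32.9)/10 = 37.5800
Numerator Σ_{t=1}^{8}(y_t−ȳ)(y_{t+2}−ȳ) = 44.4632
Denominator Σ(y_t−ȳ)² = 137.7760
r_2 = 44.4632 / 137.7760 = 0.323

0.323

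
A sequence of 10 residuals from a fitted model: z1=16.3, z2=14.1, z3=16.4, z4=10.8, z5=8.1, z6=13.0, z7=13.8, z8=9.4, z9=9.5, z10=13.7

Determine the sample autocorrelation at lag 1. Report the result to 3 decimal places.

0.174

Mean z̄ = (16.3 + 14.1 + 16.4 + 10.8 + 8.1 + 13.0 + 13.8 + 9.4 + 9.5 + 13.7)/10 = 12.5100
Numerator Σ_{t=1}^{9}(z_t−z̄)(z_{t+1}−z̄) = 13.3389
Denominator Σ(z_t−z̄)² = 76.4490
r_1 = 13.3389 / 76.4490 = 0.174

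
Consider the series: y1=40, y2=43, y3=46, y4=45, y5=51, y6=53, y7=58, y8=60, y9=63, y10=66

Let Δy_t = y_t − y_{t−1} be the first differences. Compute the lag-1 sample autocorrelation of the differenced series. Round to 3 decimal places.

First differences Δy: 3, 3, -1, 6, 2, 5, 2, 3, 3
Mean of differences = 2.8889
Numerator Σ(Δy_t−Δȳ)(Δy_{t+1}−Δȳ) = -19.1235
Denominator Σ(Δy_t−Δȳ)² = 30.8889
r_1(Δy) = -19.1235 / 30.8889 = -0.619

-0.619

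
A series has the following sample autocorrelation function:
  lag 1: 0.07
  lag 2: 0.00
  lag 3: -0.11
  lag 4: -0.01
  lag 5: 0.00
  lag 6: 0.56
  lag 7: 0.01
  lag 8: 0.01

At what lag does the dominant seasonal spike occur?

The largest autocorrelation is r_6 = 0.56; the remaining lags stay at or below 0.07.
The dominant spike at lag 6 indicates a seasonal period of 6.

6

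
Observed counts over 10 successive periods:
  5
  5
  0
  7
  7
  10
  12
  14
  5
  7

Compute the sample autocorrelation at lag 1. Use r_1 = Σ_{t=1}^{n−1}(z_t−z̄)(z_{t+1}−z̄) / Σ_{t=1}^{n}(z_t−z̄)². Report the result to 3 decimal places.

Mean z̄ = (5 + 5 + 0 + 7 + 7 + 10 + 12 + 14 + 5 + 7)/10 = 7.2000
Numerator Σ_{t=1}^{9}(z_t−z̄)(z_{t+1}−z̄) = 53.1600
Denominator Σ(z_t−z̄)² = 143.6000
r_1 = 53.1600 / 143.6000 = 0.370

0.370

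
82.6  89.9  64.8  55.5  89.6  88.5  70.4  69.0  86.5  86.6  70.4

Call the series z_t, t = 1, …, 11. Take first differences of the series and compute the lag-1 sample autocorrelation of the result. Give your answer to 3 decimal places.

-0.103

First differences Δz: 7.3, -25.1, -9.3, 34.1, -1.1, -18.1, -1.4, 17.5, 0.1, -16.2
Mean of differences = -1.2200
Numerator Σ(Δz_t−Δz̄)(Δz_{t+1}−Δz̄) = -289.0744
Denominator Σ(Δz_t−Δz̄)² = 2817.1960
r_1(Δz) = -289.0744 / 2817.1960 = -0.103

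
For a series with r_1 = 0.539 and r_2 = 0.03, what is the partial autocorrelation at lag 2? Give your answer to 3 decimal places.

-0.367

φ_{22} = (r_2 − r_1²) / (1 − r_1²)
r_1² = (0.539)² = 0.290521
Numerator = 0.03 − 0.2905 = -0.2605; denominator = 1 − 0.2905 = 0.7095
φ_{22} = -0.2605 / 0.7095 = -0.367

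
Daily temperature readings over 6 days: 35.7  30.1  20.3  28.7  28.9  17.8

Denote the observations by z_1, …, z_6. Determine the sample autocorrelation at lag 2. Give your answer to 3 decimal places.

Mean z̄ = (35.7 + 30.1 + 20.3 + 28.7 + 28.9 + 17.8)/6 = 26.9167
Deviations from mean: 8.7833, 3.1833, -6.6167, 1.7833, 1.9833, -9.1167
Σ(z_t−z̄)(z_{t+2}−z̄) = (-58.1164) + (5.6769) + (-13.1231) + (-16.2581) = -81.8206
Denominator Σ(z_t−z̄)² = 221.2883
r_2 = -81.8206 / 221.2883 = -0.370

-0.370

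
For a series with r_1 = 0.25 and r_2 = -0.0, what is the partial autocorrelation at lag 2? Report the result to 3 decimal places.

φ_{22} = (r_2 − r_1²) / (1 − r_1²)
r_1² = (0.25)² = 0.0625
Numerator = -0.0 − 0.0625 = -0.0625; denominator = 1 − 0.0625 = 0.9375
φ_{22} = -0.0625 / 0.9375 = -0.067

-0.067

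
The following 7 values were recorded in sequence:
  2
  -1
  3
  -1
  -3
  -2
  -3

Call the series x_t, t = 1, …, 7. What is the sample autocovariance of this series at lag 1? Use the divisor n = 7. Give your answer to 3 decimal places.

0.519

Mean x̄ = (2 − 1 + 3 − 1 − 3 − 2 − 3)/7 = -0.7143
Σ_{t=1}^{6}(x_t−x̄)(x_{t+1}−x̄) = 3.6327
γ_1 = 3.6327 / 7 = 0.519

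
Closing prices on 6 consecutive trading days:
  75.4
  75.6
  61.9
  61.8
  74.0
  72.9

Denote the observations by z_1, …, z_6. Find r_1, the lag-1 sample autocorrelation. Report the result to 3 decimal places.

Mean z̄ = (75.4 + 75.6 + 61.9 + 61.8 + 74.0 + 72.9)/6 = 70.2667
Numerator Σ_{t=1}^{5}(z_t−z̄)(z_{t+1}−z̄) = 31.8156
Denominator Σ(z_t−z̄)² = 217.3533
r_1 = 31.8156 / 217.3533 = 0.146

0.146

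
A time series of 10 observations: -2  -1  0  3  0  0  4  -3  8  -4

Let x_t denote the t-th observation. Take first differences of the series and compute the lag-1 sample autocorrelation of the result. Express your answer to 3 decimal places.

-0.687

First differences Δx: 1, 1, 3, -3, 0, 4, -7, 11, -12
Mean of differences = -0.2222
Numerator Σ(Δx_t−Δx̄)(Δx_{t+1}−Δx̄) = -240.0494
Denominator Σ(Δx_t−Δx̄)² = 349.5556
r_1(Δx) = -240.0494 / 349.5556 = -0.687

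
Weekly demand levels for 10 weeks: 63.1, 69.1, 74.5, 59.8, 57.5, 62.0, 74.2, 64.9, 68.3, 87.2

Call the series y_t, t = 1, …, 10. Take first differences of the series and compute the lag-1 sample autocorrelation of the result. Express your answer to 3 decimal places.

-0.064

First differences Δy: 6.0, 5.4, -14.7, -2.3, 4.5, 12.2, -9.3, 3.4, 18.9
Mean of differences = 2.6778
Numerator Σ(Δy_t−Δȳ)(Δy_{t+1}−Δȳ) = -54.4683
Denominator Σ(Δy_t−Δȳ)² = 846.3556
r_1(Δy) = -54.4683 / 846.3556 = -0.064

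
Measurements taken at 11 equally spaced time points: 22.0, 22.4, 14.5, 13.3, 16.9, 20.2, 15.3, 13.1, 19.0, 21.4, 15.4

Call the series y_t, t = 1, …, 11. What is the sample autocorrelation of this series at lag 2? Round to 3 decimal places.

Mean ȳ = (22.0 + 22.4 + 14.5 + 13.3 + 16.9 + 20.2 + 15.3 + 13.1 + 19.0 + 21.4 + 15.4)/11 = 17.5909
Numerator Σ_{t=1}^{9}(y_t−ȳ)(y_{t+2}−ȳ) = -76.8793
Denominator Σ(y_t−ȳ)² = 124.5291
r_2 = -76.8793 / 124.5291 = -0.617

-0.617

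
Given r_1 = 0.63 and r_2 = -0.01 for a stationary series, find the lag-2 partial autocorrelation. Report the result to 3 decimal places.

-0.675

φ_{22} = (r_2 − r_1²) / (1 − r_1²)
r_1² = (0.63)² = 0.3969
Numerator = -0.01 − 0.3969 = -0.4069; denominator = 1 − 0.3969 = 0.6031
φ_{22} = -0.4069 / 0.6031 = -0.675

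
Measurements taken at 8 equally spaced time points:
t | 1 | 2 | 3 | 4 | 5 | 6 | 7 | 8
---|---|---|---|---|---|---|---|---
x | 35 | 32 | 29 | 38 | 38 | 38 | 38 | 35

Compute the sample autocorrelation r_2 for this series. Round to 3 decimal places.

-0.130

Mean x̄ = (35 + 32 + 29 + 38 + 38 + 38 + 38 + 35)/8 = 35.3750
Numerator Σ_{t=1}^{6}(x_t−x̄)(x_{t+2}−x̄) = -10.4063
Denominator Σ(x_t−x̄)² = 79.8750
r_2 = -10.4063 / 79.8750 = -0.130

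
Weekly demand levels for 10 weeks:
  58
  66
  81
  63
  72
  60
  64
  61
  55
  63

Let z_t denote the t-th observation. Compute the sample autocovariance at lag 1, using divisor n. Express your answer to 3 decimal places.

-0.209

Mean z̄ = (58 + 66 + 81 + 63 + 72 + 60 + 64 + 61 + 55 + 63)/10 = 64.3000
Σ_{t=1}^{9}(z_t−z̄)(z_{t+1}−z̄) = -2.0900
γ_1 = -2.0900 / 10 = -0.209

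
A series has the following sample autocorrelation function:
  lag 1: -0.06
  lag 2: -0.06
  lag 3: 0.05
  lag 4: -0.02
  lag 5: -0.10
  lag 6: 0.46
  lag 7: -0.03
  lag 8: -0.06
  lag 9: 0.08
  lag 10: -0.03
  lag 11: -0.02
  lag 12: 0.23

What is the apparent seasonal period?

The largest autocorrelation is r_6 = 0.46, with a weaker echo at lag 12 (0.23); the remaining lags stay at or below 0.08.
The dominant spike at lag 6 indicates a seasonal period of 6.

6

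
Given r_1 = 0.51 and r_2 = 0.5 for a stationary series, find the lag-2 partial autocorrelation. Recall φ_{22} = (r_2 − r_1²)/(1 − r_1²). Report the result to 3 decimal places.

φ_{22} = (r_2 − r_1²) / (1 − r_1²)
r_1² = (0.51)² = 0.2601
Numerator = 0.5 − 0.2601 = 0.2399; denominator = 1 − 0.2601 = 0.7399
φ_{22} = 0.2399 / 0.7399 = 0.324

0.324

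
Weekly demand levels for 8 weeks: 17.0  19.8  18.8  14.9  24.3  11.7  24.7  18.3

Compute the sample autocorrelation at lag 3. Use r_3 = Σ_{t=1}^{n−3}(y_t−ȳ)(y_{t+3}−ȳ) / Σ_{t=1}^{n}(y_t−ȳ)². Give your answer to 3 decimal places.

Mean ȳ = (17.0 + 19.8 + 18.8 + 14.9 + 24.3 + 11.7 + 24.7 + 18.3)/8 = 18.6875
Deviations from mean: -1.6875, 1.1125, 0.1125, -3.7875, 5.6125, -6.9875, 6.0125, -0.3875
Σ(y_t−ȳ)(y_{t+3}−ȳ) = (6.3914) + (6.2439) + (-0.7861) + (-22.7723) + (-2.1748) = -13.0980
Denominator Σ(y_t−ȳ)² = 135.0688
r_3 = -13.0980 / 135.0688 = -0.097

-0.097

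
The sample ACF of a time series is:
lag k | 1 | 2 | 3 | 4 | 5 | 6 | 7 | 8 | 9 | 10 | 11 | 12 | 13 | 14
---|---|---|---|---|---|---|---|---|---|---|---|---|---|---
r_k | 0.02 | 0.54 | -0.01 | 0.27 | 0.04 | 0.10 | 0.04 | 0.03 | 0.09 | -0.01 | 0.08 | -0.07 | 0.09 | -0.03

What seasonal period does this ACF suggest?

2

The largest autocorrelation is r_2 = 0.54, with a weaker echo at lag 4 (0.27); the remaining lags stay at or below 0.10.
The dominant spike at lag 2 indicates a seasonal period of 2.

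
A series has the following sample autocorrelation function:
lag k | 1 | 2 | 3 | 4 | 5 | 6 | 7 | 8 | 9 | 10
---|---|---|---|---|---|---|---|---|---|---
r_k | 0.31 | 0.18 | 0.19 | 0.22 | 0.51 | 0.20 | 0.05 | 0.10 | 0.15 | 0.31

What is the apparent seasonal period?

5

The largest autocorrelation is r_5 = 0.51; the remaining lags stay at or below 0.31. The elevated value at lag 1 (0.31), dropping to 0.18 at lag 2, reflects decaying short-term dependence rather than seasonality.
The dominant spike at lag 5 indicates a seasonal period of 5.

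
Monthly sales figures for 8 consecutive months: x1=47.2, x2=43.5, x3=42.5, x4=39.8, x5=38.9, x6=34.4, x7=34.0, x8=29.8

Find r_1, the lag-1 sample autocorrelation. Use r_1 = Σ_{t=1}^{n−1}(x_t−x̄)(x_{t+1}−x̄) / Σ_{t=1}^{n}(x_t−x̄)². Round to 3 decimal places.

0.540

Mean x̄ = (47.2 + 43.5 + 42.5 + 39.8 + 38.9 + 34.4 + 34.0 + 29.8)/8 = 38.7625
Deviations from mean: 8.4375, 4.7375, 3.7375, 1.0375, 0.1375, -4.3625, -4.7625, -8.9625
Σ(x_t−x̄)(x_{t+1}−x̄) = (39.9727) + (17.7064) + (3.8777) + (0.1427) + (-0.5998) + (20.7764) + (42.6839) = 124.5598
Denominator Σ(x_t−x̄)² = 230.7388
r_1 = 124.5598 / 230.7388 = 0.540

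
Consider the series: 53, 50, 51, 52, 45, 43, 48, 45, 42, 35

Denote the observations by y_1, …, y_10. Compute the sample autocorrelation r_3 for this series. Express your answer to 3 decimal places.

0.087

Mean ȳ = (53 + 50 + 51 + 52 + 45 + 43 + 48 + 45 + 42 + 35)/10 = 46.4000
Σ(y_t−ȳ)(y_{t+3}−ȳ) = (36.9600) + (-5.0400) + (-15.6400) + (8.9600) + (1.9600) + (14.9600) + (-18.2400) = 23.9200
Denominator Σ(y_t−ȳ)² = 276.4000
r_3 = 23.9200 / 276.4000 = 0.087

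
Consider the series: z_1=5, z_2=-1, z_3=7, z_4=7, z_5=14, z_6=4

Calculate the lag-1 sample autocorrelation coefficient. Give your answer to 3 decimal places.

Mean z̄ = (5 − 1 + 7 + 7 + 14 + 4)/6 = 6.0000
Deviations from mean: -1.0000, -7.0000, 1.0000, 1.0000, 8.0000, -2.0000
Numerator Σ_{t=1}^{5}(z_t−z̄)(z_{t+1}−z̄) = -7.0000
Denominator Σ(z_t−z̄)² = 120.0000
r_1 = -7.0000 / 120.0000 = -0.058

-0.058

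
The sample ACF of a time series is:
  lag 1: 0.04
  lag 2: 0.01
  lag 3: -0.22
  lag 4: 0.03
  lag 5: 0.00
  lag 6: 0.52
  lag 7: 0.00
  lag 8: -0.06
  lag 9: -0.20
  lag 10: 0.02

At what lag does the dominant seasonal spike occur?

The largest autocorrelation is r_6 = 0.52; the remaining lags stay at or below 0.04.
The dominant spike at lag 6 indicates a seasonal period of 6.

6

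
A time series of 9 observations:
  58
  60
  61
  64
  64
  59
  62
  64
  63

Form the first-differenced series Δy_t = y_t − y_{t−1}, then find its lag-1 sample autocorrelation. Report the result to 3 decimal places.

First differences Δy: 2, 1, 3, 0, -5, 3, 2, -1
Mean of differences = 0.6250
Numerator Σ(Δy_t−Δȳ)(Δy_{t+1}−Δȳ) = -8.8906
Denominator Σ(Δy_t−Δȳ)² = 49.8750
r_1(Δy) = -8.8906 / 49.8750 = -0.178

-0.178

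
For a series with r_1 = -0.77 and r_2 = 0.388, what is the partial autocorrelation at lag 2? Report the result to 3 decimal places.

φ_{22} = (r_2 − r_1²) / (1 − r_1²)
r_1² = (-0.77)² = 0.5929
Numerator = 0.388 − 0.5929 = -0.2049; denominator = 1 − 0.5929 = 0.4071
φ_{22} = -0.2049 / 0.4071 = -0.503

-0.503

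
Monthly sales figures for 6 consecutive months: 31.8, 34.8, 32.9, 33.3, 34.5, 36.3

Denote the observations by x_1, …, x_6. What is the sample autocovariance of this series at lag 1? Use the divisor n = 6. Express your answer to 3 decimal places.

Mean x̄ = (31.8 + 34.8 + 32.9 + 33.3 + 34.5 + 36.3)/6 = 33.9333
Σ_{t=1}^{5}(x_t−x̄)(x_{t+1}−x̄) = -1.1078
γ_1 = -1.1078 / 6 = -0.185

-0.185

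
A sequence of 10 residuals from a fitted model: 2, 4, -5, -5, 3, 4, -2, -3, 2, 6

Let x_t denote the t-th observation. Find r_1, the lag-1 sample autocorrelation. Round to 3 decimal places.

Mean x̄ = (2 + 4 − 5 − 5 + 3 + 4 − 2 − 3 + 2 + 6)/10 = 0.6000
Numerator Σ_{t=1}^{9}(x_t−x̄)(x_{t+1}−x̄) = 14.8400
Denominator Σ(x_t−x̄)² = 144.4000
r_1 = 14.8400 / 144.4000 = 0.103

0.103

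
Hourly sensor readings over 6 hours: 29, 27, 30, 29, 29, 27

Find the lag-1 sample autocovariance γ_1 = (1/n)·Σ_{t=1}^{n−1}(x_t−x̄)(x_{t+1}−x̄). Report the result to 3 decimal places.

Mean x̄ = (29 + 27 + 30 + 29 + 29 + 27)/6 = 28.5000
Σ_{t=1}^{5}(x_t−x̄)(x_{t+1}−x̄) = -2.7500
γ_1 = -2.7500 / 6 = -0.458

-0.458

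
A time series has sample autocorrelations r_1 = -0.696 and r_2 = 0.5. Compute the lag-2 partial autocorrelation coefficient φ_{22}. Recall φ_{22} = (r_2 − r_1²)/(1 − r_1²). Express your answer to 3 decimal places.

0.030

φ_{22} = (r_2 − r_1²) / (1 − r_1²)
r_1² = (-0.696)² = 0.484416
Numerator = 0.5 − 0.4844 = 0.0156; denominator = 1 − 0.4844 = 0.5156
φ_{22} = 0.0156 / 0.5156 = 0.030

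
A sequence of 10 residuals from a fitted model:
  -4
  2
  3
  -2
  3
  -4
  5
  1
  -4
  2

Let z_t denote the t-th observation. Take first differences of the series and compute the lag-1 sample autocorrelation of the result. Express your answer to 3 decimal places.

First differences Δz: 6, 1, -5, 5, -7, 9, -4, -5, 6
Mean of differences = 0.6667
Numerator Σ(Δz_t−Δz̄)(Δz_{t+1}−Δz̄) = -164.4444
Denominator Σ(Δz_t−Δz̄)² = 290.0000
r_1(Δz) = -164.4444 / 290.0000 = -0.567

-0.567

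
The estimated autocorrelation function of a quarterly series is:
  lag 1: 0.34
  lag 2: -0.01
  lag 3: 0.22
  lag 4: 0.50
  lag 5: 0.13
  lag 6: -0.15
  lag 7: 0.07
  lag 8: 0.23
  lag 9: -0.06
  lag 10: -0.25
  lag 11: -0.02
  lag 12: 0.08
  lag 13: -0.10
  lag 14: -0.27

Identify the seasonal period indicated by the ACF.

4

The largest autocorrelation is r_4 = 0.50; the remaining lags stay at or below 0.34.
The dominant spike at lag 4 indicates a seasonal period of 4.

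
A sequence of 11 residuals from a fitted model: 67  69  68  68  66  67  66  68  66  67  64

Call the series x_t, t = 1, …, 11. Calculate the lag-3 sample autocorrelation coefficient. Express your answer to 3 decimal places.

-0.372

Mean x̄ = (67 + 69 + 68 + 68 + 66 + 67 + 66 + 68 + 66 + 67 + 64)/11 = 66.9091
Numerator Σ_{t=1}^{8}(x_t−x̄)(x_{t+3}−x̄) = -7.0248
Denominator Σ(x_t−x̄)² = 18.9091
r_3 = -7.0248 / 18.9091 = -0.372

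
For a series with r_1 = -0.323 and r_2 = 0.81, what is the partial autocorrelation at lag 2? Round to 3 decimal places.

φ_{22} = (r_2 − r_1²) / (1 − r_1²)
r_1² = (-0.323)² = 0.104329
Numerator = 0.81 − 0.1043 = 0.7057; denominator = 1 − 0.1043 = 0.8957
φ_{22} = 0.7057 / 0.8957 = 0.788

0.788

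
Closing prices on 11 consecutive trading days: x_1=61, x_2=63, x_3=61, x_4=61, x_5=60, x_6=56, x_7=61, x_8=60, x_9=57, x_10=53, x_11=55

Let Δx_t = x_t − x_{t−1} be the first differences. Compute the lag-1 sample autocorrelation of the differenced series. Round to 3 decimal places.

-0.319

First differences Δx: 2, -2, 0, -1, -4, 5, -1, -3, -4, 2
Mean of differences = -0.6000
Numerator Σ(Δx_t−Δx̄)(Δx_{t+1}−Δx̄) = -24.3600
Denominator Σ(Δx_t−Δx̄)² = 76.4000
r_1(Δx) = -24.3600 / 76.4000 = -0.319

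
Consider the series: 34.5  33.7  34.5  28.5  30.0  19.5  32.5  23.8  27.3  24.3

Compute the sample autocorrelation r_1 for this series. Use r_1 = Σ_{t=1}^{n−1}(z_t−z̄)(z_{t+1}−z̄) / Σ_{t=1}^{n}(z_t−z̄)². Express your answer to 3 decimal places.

Mean z̄ = (34.5 + 33.7 + 34.5 + 28.5 + 30.0 + 19.5 + 32.5 + 23.8 + 27.3 + 24.3)/10 = 28.8600
Numerator Σ_{t=1}^{9}(z_t−z̄)(z_{t+1}−z̄) = 4.0024
Denominator Σ(z_t−z̄)² = 238.1640
r_1 = 4.0024 / 238.1640 = 0.017

0.017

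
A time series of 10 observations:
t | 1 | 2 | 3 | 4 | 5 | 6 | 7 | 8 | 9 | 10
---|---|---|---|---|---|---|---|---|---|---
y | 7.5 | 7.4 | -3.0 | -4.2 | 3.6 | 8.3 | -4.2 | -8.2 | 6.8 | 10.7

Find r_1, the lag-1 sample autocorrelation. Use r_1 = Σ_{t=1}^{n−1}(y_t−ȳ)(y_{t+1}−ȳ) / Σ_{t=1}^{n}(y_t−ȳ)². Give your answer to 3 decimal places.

0.136

Mean ȳ = (7.5 + 7.4 − 3.0 − 4.2 + 3.6 + 8.3 − 4.2 − 8.2 + 6.8 + 10.7)/10 = 2.4700
Numerator Σ_{t=1}^{9}(y_t−ȳ)(y_{t+1}−ȳ) = 55.0841
Denominator Σ(y_t−ȳ)² = 404.1010
r_1 = 55.0841 / 404.1010 = 0.136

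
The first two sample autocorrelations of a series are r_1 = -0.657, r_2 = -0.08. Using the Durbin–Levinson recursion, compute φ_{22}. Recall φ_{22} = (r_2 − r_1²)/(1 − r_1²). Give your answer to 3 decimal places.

-0.900

φ_{22} = (r_2 − r_1²) / (1 − r_1²)
r_1² = (-0.657)² = 0.431649
Numerator = -0.08 − 0.4316 = -0.5116; denominator = 1 − 0.4316 = 0.5684
φ_{22} = -0.5116 / 0.5684 = -0.900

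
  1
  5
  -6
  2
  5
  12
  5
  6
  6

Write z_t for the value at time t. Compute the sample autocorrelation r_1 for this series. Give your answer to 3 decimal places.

Mean z̄ = (1 + 5 − 6 + 2 + 5 + 12 + 5 + 6 + 6)/9 = 4.0000
Numerator Σ_{t=1}^{8}(z_t−z̄)(z_{t+1}−z̄) = 27.0000
Denominator Σ(z_t−z̄)² = 188.0000
r_1 = 27.0000 / 188.0000 = 0.144

0.144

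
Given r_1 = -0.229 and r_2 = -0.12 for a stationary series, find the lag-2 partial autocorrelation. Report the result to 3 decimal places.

-0.182

φ_{22} = (r_2 − r_1²) / (1 − r_1²)
r_1² = (-0.229)² = 0.052441
Numerator = -0.12 − 0.0524 = -0.1724; denominator = 1 − 0.0524 = 0.9476
φ_{22} = -0.1724 / 0.9476 = -0.182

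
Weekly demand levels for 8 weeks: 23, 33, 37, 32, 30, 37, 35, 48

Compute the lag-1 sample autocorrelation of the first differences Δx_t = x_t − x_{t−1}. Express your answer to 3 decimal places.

First differences Δx: 10, 4, -5, -2, 7, -2, 13
Mean of differences = 3.5714
Numerator Σ(Δx_t−Δx̄)(Δx_{t+1}−Δx̄) = -43.8980
Denominator Σ(Δx_t−Δx̄)² = 277.7143
r_1(Δx) = -43.8980 / 277.7143 = -0.158

-0.158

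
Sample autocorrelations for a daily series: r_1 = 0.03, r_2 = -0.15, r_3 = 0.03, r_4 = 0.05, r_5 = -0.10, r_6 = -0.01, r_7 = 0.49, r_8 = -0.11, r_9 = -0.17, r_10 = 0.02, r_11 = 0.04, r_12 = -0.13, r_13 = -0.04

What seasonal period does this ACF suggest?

The largest autocorrelation is r_7 = 0.49; the remaining lags stay at or below 0.05.
The dominant spike at lag 7 indicates a seasonal period of 7.

7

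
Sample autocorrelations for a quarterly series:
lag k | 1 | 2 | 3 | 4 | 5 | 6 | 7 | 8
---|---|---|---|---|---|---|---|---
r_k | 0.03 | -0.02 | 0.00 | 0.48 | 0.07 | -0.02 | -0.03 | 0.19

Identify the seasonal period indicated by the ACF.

4

The largest autocorrelation is r_4 = 0.48, with a weaker echo at lag 8 (0.19); the remaining lags stay at or below 0.07.
The dominant spike at lag 4 indicates a seasonal period of 4.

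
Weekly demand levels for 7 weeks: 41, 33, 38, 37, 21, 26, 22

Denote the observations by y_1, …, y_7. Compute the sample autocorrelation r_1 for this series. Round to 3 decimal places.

Mean ȳ = (41 + 33 + 38 + 37 + 21 + 26 + 22)/7 = 31.1429
Numerator Σ_{t=1}^{6}(y_t−ȳ)(y_{t+1}−ȳ) = 110.9796
Denominator Σ(y_t−ȳ)² = 394.8571
r_1 = 110.9796 / 394.8571 = 0.281

0.281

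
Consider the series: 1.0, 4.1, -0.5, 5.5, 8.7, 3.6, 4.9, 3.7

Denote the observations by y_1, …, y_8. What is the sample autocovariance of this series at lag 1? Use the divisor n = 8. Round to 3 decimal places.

-0.336

Mean ȳ = (1.0 + 4.1 − 0.5 + 5.5 + 8.7 + 3.6 + 4.9 + 3.7)/8 = 3.8750
Deviations: -2.8750, 0.2250, -4.3750, 1.6250, 4.8250, -0.2750, 1.0250, -0.1750
Σ_{t=1}^{7}(y_t−ȳ)(y_{t+1}−ȳ) = -2.6881
γ_1 = -2.6881 / 8 = -0.336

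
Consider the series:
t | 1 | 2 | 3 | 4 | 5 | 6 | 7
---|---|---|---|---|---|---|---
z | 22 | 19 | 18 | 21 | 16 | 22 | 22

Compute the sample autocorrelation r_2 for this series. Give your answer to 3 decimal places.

Mean z̄ = (22 + 19 + 18 + 21 + 16 + 22 + 22)/7 = 20.0000
Deviations from mean: 2.0000, -1.0000, -2.0000, 1.0000, -4.0000, 2.0000, 2.0000
Σ(z_t−z̄)(z_{t+2}−z̄) = (-4.0000) + (-1.0000) + (8.0000) + (2.0000) + (-8.0000) = -3.0000
Denominator Σ(z_t−z̄)² = 34.0000
r_2 = -3.0000 / 34.0000 = -0.088

-0.088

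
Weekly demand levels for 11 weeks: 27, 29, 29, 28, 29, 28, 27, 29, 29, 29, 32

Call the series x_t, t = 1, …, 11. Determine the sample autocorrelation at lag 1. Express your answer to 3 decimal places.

0.046

Mean x̄ = (27 + 29 + 29 + 28 + 29 + 28 + 27 + 29 + 29 + 29 + 32)/11 = 28.7273
Numerator Σ_{t=1}^{10}(x_t−x̄)(x_{t+1}−x̄) = 0.8347
Denominator Σ(x_t−x̄)² = 18.1818
r_1 = 0.8347 / 18.1818 = 0.046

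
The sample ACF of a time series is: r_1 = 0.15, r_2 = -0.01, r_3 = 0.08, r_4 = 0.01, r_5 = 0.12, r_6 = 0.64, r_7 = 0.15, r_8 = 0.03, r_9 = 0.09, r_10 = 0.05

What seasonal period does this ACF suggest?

6

The largest autocorrelation is r_6 = 0.64; the remaining lags stay at or below 0.15.
The dominant spike at lag 6 indicates a seasonal period of 6.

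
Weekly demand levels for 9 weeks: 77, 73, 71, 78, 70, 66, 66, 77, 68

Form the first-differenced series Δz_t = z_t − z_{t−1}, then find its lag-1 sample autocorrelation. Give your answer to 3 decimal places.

-0.369

First differences Δz: -4, -2, 7, -8, -4, 0, 11, -9
Mean of differences = -1.1250
Numerator Σ(Δz_t−Δz̄)(Δz_{t+1}−Δz̄) = -125.7656
Denominator Σ(Δz_t−Δz̄)² = 340.8750
r_1(Δz) = -125.7656 / 340.8750 = -0.369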